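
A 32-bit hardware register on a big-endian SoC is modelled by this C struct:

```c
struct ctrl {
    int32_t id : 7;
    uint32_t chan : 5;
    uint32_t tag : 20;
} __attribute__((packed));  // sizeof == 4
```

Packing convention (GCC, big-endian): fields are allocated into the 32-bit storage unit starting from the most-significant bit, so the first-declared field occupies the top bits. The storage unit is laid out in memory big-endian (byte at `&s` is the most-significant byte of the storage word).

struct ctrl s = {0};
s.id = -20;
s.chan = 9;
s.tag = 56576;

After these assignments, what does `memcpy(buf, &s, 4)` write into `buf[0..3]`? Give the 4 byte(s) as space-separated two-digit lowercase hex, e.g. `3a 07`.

d8 90 dd 00

id:7 = -20 → 0x6c << 25 → word 0xd8000000
chan:5 = 9 → 0x9 << 20 → word 0xd8900000
tag:20 = 56576 → 0xdd00 << 0 → word 0xd890dd00
word = 0xd890dd00 → big-endian bytes:
  [0]=0xd8  [1]=0x90  [2]=0xdd  [3]=0x00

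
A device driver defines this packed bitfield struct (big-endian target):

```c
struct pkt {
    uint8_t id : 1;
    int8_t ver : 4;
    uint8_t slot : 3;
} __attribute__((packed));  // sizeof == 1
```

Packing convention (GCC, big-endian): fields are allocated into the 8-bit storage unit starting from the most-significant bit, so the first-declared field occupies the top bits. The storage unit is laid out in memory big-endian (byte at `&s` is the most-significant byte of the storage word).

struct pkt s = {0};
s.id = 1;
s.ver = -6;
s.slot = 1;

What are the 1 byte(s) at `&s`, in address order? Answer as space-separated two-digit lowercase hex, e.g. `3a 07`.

d1

id:1 = 1 → 0x1 << 7 → word 0x80
ver:4 = -6 → 0xa << 3 → word 0xd0
slot:3 = 1 → 0x1 << 0 → word 0xd1
word = 0xd1 → big-endian bytes:
  [0]=0xd1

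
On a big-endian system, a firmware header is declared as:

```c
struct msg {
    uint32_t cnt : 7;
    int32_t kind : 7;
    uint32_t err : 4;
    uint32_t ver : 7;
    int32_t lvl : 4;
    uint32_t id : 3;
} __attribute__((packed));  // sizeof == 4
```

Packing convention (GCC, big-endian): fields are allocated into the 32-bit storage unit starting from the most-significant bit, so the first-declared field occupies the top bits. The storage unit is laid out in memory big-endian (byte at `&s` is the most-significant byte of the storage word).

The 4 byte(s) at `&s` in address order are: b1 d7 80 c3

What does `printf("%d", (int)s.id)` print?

[0]=0xb1 [1]=0xd7 [2]=0x80 [3]=0xc3 (big-endian) → word 0xb1d780c3
cnt:7 @ bit 25 → (0xb1d780c3>>25)&0x7f = 0x58
kind:7 @ bit 18 → (0xb1d780c3>>18)&0x7f = 0x75
err:4 @ bit 14 → (0xb1d780c3>>14)&0xf = 0xe
ver:7 @ bit 7 → (0xb1d780c3>>7)&0x7f = 0x1
lvl:4 @ bit 3 → (0xb1d780c3>>3)&0xf = 0x8
id:3 @ bit 0 → (0xb1d780c3>>0)&0x7 = 0x3  ←

3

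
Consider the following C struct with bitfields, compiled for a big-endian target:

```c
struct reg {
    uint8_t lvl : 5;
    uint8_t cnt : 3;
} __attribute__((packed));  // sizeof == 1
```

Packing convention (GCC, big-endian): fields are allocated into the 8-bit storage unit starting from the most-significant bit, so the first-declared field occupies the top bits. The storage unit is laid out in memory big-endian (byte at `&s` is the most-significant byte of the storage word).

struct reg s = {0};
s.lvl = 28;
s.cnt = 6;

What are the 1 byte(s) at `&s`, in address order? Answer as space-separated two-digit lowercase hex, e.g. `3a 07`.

e6

[3+:5] lvl=28 & 0x1f = 0x1c; word=0xe0
[0+:3] cnt=6 & 0x7 = 0x6; word=0xe6
word = 0xe6 → big-endian bytes:
  [0]=0xe6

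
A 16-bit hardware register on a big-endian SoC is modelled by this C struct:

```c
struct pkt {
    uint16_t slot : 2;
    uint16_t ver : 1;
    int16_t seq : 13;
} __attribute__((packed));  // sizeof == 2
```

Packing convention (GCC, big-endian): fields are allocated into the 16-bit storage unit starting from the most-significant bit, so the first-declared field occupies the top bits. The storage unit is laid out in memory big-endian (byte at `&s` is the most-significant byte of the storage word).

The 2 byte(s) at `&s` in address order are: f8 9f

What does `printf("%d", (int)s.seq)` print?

[0]=0xf8 [1]=0x9f (big-endian) → word 0xf89f
slot [14+:2] = (word>>14) & 0x3 = 3
ver [13+:1] = (word>>13) & 0x1 = 1
seq [0+:13] = (word>>0) & 0x1fff = 6303  ←
seq signed 13b, MSB=1: 6303 - 8192 = -1889

-1889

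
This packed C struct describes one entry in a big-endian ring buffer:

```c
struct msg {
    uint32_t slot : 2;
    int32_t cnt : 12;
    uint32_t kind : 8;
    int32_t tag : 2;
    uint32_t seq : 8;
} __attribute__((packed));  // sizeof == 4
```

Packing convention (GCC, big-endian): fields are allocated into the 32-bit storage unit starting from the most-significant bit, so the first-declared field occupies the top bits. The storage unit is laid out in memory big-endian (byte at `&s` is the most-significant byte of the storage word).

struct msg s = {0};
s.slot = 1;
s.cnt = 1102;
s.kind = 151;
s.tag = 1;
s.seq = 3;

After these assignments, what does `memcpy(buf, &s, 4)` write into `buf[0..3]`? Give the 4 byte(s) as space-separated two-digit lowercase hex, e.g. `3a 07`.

slot:2 = 1 → 0x1 << 30 → word 0x40000000
cnt:12 = 1102 → 0x44e << 18 → word 0x51380000
kind:8 = 151 → 0x97 << 10 → word 0x513a5c00
tag:2 = 1 → 0x1 << 8 → word 0x513a5d00
seq:8 = 3 → 0x3 << 0 → word 0x513a5d03
word = 0x513a5d03 → big-endian bytes:
  [0]=0x51  [1]=0x3a  [2]=0x5d  [3]=0x03

51 3a 5d 03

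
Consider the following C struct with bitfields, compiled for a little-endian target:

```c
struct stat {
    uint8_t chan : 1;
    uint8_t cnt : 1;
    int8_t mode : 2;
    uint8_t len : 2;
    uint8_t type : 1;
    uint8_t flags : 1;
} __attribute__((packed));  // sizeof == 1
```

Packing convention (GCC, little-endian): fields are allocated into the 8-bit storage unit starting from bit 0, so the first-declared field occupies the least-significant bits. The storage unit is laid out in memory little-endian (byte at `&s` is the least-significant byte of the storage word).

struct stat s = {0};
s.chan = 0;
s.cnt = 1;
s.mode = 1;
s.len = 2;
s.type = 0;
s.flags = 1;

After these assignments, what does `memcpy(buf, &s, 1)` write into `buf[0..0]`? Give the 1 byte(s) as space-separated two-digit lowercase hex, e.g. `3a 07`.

a6

[0+:1] chan=0 & 0x1 = 0x0; word=0x00
[1+:1] cnt=1 & 0x1 = 0x1; word=0x02
[2+:2] mode=1 & 0x3 = 0x1; word=0x06
[4+:2] len=2 & 0x3 = 0x2; word=0x26
[6+:1] type=0 & 0x1 = 0x0; word=0x26
[7+:1] flags=1 & 0x1 = 0x1; word=0xa6
word = 0xa6 → little-endian bytes:
  [0]=0xa6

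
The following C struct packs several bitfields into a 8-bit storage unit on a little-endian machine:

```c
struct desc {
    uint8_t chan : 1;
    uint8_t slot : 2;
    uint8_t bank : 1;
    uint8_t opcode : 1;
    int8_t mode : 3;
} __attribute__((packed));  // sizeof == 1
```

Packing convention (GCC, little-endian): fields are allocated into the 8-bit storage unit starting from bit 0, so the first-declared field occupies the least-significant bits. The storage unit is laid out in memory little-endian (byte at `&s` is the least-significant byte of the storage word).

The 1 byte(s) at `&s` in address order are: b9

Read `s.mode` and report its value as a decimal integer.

-3

[0]=0xb9 (little-endian) → word 0xb9
chan:1 @ bit 0 → (0xb9>>0)&0x1 = 0x1
slot:2 @ bit 1 → (0xb9>>1)&0x3 = 0x0
bank:1 @ bit 3 → (0xb9>>3)&0x1 = 0x1
opcode:1 @ bit 4 → (0xb9>>4)&0x1 = 0x1
mode:3 @ bit 5 → (0xb9>>5)&0x7 = 0x5  ←
mode signed 3b, MSB=1: 5 - 8 = -3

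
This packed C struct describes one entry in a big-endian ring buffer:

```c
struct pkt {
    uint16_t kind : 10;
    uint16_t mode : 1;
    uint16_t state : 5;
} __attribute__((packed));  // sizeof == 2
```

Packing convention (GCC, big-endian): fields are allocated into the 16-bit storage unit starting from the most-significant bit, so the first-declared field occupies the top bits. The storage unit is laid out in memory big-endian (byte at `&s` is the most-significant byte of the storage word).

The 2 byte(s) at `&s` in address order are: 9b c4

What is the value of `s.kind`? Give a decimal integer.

623

[0]=0x9b [1]=0xc4 (big-endian) → word 0x9bc4
kind [6+:10] = (word>>6) & 0x3ff = 623  ←
mode [5+:1] = (word>>5) & 0x1 = 0
state [0+:5] = (word>>0) & 0x1f = 4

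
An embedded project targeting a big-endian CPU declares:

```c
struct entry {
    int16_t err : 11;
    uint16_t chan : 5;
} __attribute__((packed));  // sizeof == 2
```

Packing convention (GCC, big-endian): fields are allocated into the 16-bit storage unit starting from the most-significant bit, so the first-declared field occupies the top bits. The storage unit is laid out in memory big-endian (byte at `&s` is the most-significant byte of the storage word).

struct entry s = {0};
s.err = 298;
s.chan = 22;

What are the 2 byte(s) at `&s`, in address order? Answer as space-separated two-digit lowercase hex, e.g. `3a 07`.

err (11b) val=298 bits=0x12a at bit 5: 0x2540
chan (5b) val=22 bits=0x16 at bit 0: 0x2556
word = 0x2556 → big-endian bytes:
  [0]=0x25  [1]=0x56

25 56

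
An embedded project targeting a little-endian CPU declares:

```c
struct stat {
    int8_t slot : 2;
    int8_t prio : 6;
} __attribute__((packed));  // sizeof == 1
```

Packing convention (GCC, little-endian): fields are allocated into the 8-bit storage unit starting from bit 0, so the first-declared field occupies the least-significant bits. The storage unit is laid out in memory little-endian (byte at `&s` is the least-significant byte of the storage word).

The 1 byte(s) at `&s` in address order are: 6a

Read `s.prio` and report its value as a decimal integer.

26

[0]=0x6a (little-endian) → word 0x6a
slot:2 @ bit 0 → (0x6a>>0)&0x3 = 0x2
prio:6 @ bit 2 → (0x6a>>2)&0x3f = 0x1a  ←
prio signed 6b, MSB=0: value = 26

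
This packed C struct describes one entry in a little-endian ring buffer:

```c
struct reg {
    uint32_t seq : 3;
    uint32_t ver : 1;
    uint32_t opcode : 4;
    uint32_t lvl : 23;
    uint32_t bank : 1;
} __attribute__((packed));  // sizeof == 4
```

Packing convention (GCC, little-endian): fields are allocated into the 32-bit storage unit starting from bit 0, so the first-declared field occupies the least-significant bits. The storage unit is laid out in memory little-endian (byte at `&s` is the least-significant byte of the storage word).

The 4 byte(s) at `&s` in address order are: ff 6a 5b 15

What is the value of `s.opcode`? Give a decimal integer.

[0]=0xff [1]=0x6a [2]=0x5b [3]=0x15 (little-endian) → word 0x155b6aff
seq [0+:3] = (word>>0) & 0x7 = 7
ver [3+:1] = (word>>3) & 0x1 = 1
opcode [4+:4] = (word>>4) & 0xf = 15  ←
lvl [8+:23] = (word>>8) & 0x7fffff = 1399658
bank [31+:1] = (word>>31) & 0x1 = 0

15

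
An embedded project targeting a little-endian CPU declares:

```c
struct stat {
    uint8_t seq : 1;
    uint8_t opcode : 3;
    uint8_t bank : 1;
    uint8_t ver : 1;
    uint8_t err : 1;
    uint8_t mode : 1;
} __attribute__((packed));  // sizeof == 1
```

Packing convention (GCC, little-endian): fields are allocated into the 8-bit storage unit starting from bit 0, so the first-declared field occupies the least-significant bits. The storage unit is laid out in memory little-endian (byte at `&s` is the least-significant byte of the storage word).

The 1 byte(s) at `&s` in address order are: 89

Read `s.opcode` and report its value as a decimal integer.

[0]=0x89 (little-endian) → word 0x89
seq [0+:1] = (word>>0) & 0x1 = 1
opcode [1+:3] = (word>>1) & 0x7 = 4  ←
bank [4+:1] = (word>>4) & 0x1 = 0
ver [5+:1] = (word>>5) & 0x1 = 0
err [6+:1] = (word>>6) & 0x1 = 0
mode [7+:1] = (word>>7) & 0x1 = 1

4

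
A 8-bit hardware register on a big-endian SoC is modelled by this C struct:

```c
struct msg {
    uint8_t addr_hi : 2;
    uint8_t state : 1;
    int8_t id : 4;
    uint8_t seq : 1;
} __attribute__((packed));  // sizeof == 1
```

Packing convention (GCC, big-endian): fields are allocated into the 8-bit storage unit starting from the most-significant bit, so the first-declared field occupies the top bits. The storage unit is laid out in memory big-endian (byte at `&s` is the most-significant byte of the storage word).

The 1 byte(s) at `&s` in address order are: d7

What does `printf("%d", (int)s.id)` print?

-5

[0]=0xd7 (big-endian) → word 0xd7
addr_hi [6+:2] = (word>>6) & 0x3 = 3
state [5+:1] = (word>>5) & 0x1 = 0
id [1+:4] = (word>>1) & 0xf = 11  ←
seq [0+:1] = (word>>0) & 0x1 = 1
id signed 4b, MSB=1: 11 - 16 = -5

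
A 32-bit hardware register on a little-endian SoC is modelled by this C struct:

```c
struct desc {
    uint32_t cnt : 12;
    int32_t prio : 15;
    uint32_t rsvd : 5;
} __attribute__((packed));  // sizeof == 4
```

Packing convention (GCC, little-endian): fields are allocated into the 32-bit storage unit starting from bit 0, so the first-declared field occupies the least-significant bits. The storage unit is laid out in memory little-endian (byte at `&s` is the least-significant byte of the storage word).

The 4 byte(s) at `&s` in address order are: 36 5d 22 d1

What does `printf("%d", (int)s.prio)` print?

[0]=0x36 [1]=0x5d [2]=0x22 [3]=0xd1 (little-endian) → word 0xd1225d36
cnt:12 @ bit 0 → (0xd1225d36>>0)&0xfff = 0xd36
prio:15 @ bit 12 → (0xd1225d36>>12)&0x7fff = 0x1225  ←
rsvd:5 @ bit 27 → (0xd1225d36>>27)&0x1f = 0x1a
prio signed 15b, MSB=0: value = 4645

4645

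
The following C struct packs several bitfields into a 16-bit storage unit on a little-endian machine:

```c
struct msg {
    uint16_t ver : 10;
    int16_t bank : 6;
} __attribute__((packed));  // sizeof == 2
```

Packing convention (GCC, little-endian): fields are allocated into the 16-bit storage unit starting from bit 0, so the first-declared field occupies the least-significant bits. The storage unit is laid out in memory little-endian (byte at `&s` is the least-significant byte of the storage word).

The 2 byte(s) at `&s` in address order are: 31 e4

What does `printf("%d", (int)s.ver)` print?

49

[0]=0x31 [1]=0xe4 (little-endian) → word 0xe431
ver [0+:10] = (word>>0) & 0x3ff = 49  ←
bank [10+:6] = (word>>10) & 0x3f = 57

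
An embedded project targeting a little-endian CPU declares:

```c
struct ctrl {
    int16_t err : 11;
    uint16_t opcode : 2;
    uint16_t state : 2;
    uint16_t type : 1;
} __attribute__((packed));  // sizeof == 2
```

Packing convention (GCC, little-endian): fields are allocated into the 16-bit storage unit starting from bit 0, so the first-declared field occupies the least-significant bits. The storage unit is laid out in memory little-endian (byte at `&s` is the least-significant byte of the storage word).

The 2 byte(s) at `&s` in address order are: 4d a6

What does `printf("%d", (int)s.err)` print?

-435

[0]=0x4d [1]=0xa6 (little-endian) → word 0xa64d
err [0+:11] = (word>>0) & 0x7ff = 1613  ←
opcode [11+:2] = (word>>11) & 0x3 = 0
state [13+:2] = (word>>13) & 0x3 = 1
type [15+:1] = (word>>15) & 0x1 = 1
err signed 11b, MSB=1: 1613 - 2048 = -435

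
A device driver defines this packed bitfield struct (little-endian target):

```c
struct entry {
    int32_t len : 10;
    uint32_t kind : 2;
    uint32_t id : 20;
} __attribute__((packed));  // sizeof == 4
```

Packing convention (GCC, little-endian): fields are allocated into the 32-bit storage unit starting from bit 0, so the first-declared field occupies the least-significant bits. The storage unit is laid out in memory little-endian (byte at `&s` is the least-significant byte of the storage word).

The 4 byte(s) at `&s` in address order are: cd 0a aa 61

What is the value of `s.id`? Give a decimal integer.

400032

[0]=0xcd [1]=0x0a [2]=0xaa [3]=0x61 (little-endian) → word 0x61aa0acd
len [0+:10] = (word>>0) & 0x3ff = 717
kind [10+:2] = (word>>10) & 0x3 = 2
id [12+:20] = (word>>12) & 0xfffff = 400032  ←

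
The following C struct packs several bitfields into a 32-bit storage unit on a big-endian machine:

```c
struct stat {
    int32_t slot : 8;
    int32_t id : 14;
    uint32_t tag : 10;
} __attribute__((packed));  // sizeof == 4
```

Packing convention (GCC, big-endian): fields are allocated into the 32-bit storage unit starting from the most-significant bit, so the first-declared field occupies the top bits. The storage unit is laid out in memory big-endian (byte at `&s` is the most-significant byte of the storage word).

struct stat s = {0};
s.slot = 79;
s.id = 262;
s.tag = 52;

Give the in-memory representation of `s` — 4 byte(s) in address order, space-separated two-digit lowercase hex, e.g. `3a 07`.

[24+:8] slot=79 & 0xff = 0x4f; word=0x4f000000
[10+:14] id=262 & 0x3fff = 0x106; word=0x4f041800
[0+:10] tag=52 & 0x3ff = 0x34; word=0x4f041834
word = 0x4f041834 → big-endian bytes:
  [0]=0x4f  [1]=0x04  [2]=0x18  [3]=0x34

4f 04 18 34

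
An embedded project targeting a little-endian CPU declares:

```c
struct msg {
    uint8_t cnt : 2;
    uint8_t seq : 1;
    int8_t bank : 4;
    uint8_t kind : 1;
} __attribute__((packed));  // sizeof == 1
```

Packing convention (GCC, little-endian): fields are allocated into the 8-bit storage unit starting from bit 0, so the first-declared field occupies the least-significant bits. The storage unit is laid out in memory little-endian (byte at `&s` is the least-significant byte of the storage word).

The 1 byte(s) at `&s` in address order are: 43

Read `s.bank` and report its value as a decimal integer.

-8

[0]=0x43 (little-endian) → word 0x43
cnt [0+:2] = (word>>0) & 0x3 = 3
seq [2+:1] = (word>>2) & 0x1 = 0
bank [3+:4] = (word>>3) & 0xf = 8  ←
kind [7+:1] = (word>>7) & 0x1 = 0
bank signed 4b, MSB=1: 8 - 16 = -8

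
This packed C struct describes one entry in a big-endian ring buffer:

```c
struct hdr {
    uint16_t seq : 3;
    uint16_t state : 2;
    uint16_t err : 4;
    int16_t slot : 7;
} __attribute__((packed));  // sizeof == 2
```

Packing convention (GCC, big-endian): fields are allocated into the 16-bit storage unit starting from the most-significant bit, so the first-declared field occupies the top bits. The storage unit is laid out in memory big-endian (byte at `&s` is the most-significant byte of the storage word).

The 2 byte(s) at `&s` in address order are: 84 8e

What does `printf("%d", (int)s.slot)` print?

14

[0]=0x84 [1]=0x8e (big-endian) → word 0x848e
seq [13+:3] = (word>>13) & 0x7 = 4
state [11+:2] = (word>>11) & 0x3 = 0
err [7+:4] = (word>>7) & 0xf = 9
slot [0+:7] = (word>>0) & 0x7f = 14  ←
slot signed 7b, MSB=0: value = 14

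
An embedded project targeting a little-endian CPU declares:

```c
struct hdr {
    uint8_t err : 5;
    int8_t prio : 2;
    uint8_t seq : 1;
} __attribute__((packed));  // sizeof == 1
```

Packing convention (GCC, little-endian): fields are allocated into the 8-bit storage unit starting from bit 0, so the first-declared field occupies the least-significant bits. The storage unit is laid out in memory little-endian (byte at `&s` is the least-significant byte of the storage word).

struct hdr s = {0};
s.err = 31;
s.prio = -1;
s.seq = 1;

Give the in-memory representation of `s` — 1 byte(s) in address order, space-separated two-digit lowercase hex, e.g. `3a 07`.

ff

err:5 = 31 → 0x1f << 0 → word 0x1f
prio:2 = -1 → 0x3 << 5 → word 0x7f
seq:1 = 1 → 0x1 << 7 → word 0xff
word = 0xff → little-endian bytes:
  [0]=0xff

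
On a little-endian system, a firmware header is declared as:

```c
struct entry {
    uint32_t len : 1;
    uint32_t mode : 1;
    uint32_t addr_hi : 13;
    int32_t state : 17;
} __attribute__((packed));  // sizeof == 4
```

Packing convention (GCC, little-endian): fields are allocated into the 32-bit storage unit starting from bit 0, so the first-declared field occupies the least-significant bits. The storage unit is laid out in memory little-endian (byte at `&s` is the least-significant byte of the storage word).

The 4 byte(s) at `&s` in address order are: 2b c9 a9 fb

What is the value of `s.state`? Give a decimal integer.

[0]=0x2b [1]=0xc9 [2]=0xa9 [3]=0xfb (little-endian) → word 0xfba9c92b
len [0+:1] = (word>>0) & 0x1 = 1
mode [1+:1] = (word>>1) & 0x1 = 1
addr_hi [2+:13] = (word>>2) & 0x1fff = 4682
state [15+:17] = (word>>15) & 0x1ffff = 128851  ←
state signed 17b, MSB=1: 128851 - 131072 = -2221

-2221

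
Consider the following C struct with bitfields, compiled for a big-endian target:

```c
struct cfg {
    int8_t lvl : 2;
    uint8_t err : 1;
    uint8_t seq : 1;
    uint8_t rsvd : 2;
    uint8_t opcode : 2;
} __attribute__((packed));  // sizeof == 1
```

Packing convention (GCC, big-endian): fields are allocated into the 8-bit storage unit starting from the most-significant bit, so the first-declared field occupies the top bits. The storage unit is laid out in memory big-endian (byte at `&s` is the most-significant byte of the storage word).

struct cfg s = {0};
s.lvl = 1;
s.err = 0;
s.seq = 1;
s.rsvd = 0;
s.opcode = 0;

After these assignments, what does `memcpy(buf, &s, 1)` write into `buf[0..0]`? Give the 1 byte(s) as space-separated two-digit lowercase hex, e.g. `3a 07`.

lvl:2 = 1 → 0x1 << 6 → word 0x40
err:1 = 0 → 0x0 << 5 → word 0x40
seq:1 = 1 → 0x1 << 4 → word 0x50
rsvd:2 = 0 → 0x0 << 2 → word 0x50
opcode:2 = 0 → 0x0 << 0 → word 0x50
word = 0x50 → big-endian bytes:
  [0]=0x50

50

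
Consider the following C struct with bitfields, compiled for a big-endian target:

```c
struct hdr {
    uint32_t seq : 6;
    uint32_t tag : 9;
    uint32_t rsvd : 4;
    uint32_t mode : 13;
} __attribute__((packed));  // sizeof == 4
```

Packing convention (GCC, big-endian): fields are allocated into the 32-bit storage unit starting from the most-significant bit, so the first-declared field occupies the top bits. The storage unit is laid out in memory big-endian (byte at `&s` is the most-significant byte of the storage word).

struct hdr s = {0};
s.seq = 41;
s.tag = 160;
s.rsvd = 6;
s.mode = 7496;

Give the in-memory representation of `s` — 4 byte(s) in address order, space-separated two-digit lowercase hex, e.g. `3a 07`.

seq:6 = 41 → 0x29 << 26 → word 0xa4000000
tag:9 = 160 → 0xa0 << 17 → word 0xa5400000
rsvd:4 = 6 → 0x6 << 13 → word 0xa540c000
mode:13 = 7496 → 0x1d48 << 0 → word 0xa540dd48
word = 0xa540dd48 → big-endian bytes:
  [0]=0xa5  [1]=0x40  [2]=0xdd  [3]=0x48

a5 40 dd 48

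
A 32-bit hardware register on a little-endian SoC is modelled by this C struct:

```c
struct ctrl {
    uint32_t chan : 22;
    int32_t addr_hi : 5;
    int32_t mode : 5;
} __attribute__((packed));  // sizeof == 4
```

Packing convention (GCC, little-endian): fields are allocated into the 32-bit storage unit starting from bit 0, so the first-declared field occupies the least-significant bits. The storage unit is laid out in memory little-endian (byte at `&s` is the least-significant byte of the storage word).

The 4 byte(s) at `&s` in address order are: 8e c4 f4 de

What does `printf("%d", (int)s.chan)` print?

3458190

[0]=0x8e [1]=0xc4 [2]=0xf4 [3]=0xde (little-endian) → word 0xdef4c48e
chan [0+:22] = (word>>0) & 0x3fffff = 3458190  ←
addr_hi [22+:5] = (word>>22) & 0x1f = 27
mode [27+:5] = (word>>27) & 0x1f = 27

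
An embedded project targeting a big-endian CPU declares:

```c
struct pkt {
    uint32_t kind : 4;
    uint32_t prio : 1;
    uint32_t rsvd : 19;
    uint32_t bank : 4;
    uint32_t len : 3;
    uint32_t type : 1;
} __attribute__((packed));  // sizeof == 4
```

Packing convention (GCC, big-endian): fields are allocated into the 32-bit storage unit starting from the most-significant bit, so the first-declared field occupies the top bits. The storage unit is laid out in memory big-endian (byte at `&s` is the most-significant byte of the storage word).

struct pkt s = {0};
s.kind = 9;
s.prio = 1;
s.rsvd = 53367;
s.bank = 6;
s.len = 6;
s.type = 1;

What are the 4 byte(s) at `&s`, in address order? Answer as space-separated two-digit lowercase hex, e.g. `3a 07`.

98 d0 77 6d

kind (4b) val=9 bits=0x9 at bit 28: 0x90000000
prio (1b) val=1 bits=0x1 at bit 27: 0x98000000
rsvd (19b) val=53367 bits=0xd077 at bit 8: 0x98d07700
bank (4b) val=6 bits=0x6 at bit 4: 0x98d07760
len (3b) val=6 bits=0x6 at bit 1: 0x98d0776c
type (1b) val=1 bits=0x1 at bit 0: 0x98d0776d
word = 0x98d0776d → big-endian bytes:
  [0]=0x98  [1]=0xd0  [2]=0x77  [3]=0x6d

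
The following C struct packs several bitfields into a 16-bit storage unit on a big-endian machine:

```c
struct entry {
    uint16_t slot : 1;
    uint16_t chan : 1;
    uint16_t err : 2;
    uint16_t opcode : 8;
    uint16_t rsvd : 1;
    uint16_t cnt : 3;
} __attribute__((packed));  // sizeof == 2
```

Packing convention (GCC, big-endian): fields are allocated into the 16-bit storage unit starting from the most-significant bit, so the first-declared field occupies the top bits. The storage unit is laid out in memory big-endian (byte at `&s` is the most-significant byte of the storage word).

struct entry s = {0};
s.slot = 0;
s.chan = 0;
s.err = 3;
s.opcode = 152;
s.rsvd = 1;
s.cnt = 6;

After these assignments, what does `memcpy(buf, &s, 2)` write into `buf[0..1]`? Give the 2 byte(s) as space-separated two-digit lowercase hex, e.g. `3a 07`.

[15+:1] slot=0 & 0x1 = 0x0; word=0x0000
[14+:1] chan=0 & 0x1 = 0x0; word=0x0000
[12+:2] err=3 & 0x3 = 0x3; word=0x3000
[4+:8] opcode=152 & 0xff = 0x98; word=0x3980
[3+:1] rsvd=1 & 0x1 = 0x1; word=0x3988
[0+:3] cnt=6 & 0x7 = 0x6; word=0x398e
word = 0x398e → big-endian bytes:
  [0]=0x39  [1]=0x8e

39 8e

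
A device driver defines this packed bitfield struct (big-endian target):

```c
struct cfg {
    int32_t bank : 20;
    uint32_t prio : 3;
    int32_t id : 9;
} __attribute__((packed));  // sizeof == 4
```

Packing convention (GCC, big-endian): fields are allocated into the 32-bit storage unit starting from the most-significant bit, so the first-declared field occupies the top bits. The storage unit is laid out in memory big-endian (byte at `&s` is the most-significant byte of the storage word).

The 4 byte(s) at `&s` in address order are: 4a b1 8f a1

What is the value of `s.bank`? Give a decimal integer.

[0]=0x4a [1]=0xb1 [2]=0x8f [3]=0xa1 (big-endian) → word 0x4ab18fa1
bank:20 @ bit 12 → (0x4ab18fa1>>12)&0xfffff = 0x4ab18  ←
prio:3 @ bit 9 → (0x4ab18fa1>>9)&0x7 = 0x7
id:9 @ bit 0 → (0x4ab18fa1>>0)&0x1ff = 0x1a1
bank signed 20b, MSB=0: value = 305944

305944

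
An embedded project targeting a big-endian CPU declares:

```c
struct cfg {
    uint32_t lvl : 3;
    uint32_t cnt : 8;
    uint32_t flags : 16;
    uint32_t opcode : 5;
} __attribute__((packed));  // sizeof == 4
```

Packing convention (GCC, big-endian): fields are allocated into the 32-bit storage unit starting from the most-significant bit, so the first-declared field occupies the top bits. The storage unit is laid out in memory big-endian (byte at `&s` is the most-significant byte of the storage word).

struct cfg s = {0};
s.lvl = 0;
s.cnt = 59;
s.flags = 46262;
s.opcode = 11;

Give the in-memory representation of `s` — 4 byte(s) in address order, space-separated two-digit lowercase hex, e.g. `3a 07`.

[29+:3] lvl=0 & 0x7 = 0x0; word=0x00000000
[21+:8] cnt=59 & 0xff = 0x3b; word=0x07600000
[5+:16] flags=46262 & 0xffff = 0xb4b6; word=0x077696c0
[0+:5] opcode=11 & 0x1f = 0xb; word=0x077696cb
word = 0x077696cb → big-endian bytes:
  [0]=0x07  [1]=0x76  [2]=0x96  [3]=0xcb

07 76 96 cb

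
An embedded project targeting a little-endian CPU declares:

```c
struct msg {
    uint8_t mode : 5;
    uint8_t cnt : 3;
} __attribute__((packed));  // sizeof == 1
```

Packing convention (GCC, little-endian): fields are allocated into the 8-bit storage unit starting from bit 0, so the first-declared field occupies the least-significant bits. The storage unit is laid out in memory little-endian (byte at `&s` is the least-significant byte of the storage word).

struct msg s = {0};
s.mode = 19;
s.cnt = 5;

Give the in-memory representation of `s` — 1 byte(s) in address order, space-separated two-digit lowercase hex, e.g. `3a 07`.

mode:5 = 19 → 0x13 << 0 → word 0x13
cnt:3 = 5 → 0x5 << 5 → word 0xb3
word = 0xb3 → little-endian bytes:
  [0]=0xb3

b3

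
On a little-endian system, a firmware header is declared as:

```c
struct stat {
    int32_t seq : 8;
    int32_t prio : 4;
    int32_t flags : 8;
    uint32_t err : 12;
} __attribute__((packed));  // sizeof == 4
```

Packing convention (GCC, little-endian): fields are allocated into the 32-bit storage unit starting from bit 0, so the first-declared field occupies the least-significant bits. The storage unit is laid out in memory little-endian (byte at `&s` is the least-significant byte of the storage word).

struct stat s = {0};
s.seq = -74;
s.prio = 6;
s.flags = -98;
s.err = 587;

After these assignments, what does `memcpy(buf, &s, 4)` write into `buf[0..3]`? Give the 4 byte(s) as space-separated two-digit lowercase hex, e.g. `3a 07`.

b6 e6 b9 24

seq:8 = -74 → 0xb6 << 0 → word 0x000000b6
prio:4 = 6 → 0x6 << 8 → word 0x000006b6
flags:8 = -98 → 0x9e << 12 → word 0x0009e6b6
err:12 = 587 → 0x24b << 20 → word 0x24b9e6b6
word = 0x24b9e6b6 → little-endian bytes:
  [0]=0xb6  [1]=0xe6  [2]=0xb9  [3]=0x24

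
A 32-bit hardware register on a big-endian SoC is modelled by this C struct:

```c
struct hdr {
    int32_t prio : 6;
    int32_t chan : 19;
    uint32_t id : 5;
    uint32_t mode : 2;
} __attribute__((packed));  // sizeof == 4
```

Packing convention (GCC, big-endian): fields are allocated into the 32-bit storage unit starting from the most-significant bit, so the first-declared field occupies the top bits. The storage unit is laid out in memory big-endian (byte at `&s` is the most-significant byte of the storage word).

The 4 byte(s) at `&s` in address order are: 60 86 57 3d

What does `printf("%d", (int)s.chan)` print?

[0]=0x60 [1]=0x86 [2]=0x57 [3]=0x3d (big-endian) → word 0x6086573d
prio [26+:6] = (word>>26) & 0x3f = 24
chan [7+:19] = (word>>7) & 0x7ffff = 68782  ←
id [2+:5] = (word>>2) & 0x1f = 15
mode [0+:2] = (word>>0) & 0x3 = 1
chan signed 19b, MSB=0: value = 68782

68782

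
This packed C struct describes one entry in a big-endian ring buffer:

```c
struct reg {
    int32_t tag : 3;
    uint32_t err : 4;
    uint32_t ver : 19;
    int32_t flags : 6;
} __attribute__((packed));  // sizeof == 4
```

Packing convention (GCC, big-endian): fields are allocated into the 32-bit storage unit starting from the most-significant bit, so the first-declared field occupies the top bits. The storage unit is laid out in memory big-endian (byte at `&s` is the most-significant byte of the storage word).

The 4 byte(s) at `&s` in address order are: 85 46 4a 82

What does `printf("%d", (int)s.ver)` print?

[0]=0x85 [1]=0x46 [2]=0x4a [3]=0x82 (big-endian) → word 0x85464a82
tag [29+:3] = (word>>29) & 0x7 = 4
err [25+:4] = (word>>25) & 0xf = 2
ver [6+:19] = (word>>6) & 0x7ffff = 334122  ←
flags [0+:6] = (word>>0) & 0x3f = 2

334122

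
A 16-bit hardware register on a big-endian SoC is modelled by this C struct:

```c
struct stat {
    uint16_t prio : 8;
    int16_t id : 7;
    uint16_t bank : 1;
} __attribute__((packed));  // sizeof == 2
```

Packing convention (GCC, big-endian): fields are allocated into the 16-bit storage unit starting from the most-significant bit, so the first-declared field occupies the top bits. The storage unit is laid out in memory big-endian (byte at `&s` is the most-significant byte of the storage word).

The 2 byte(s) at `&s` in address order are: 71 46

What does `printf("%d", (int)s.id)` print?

35

[0]=0x71 [1]=0x46 (big-endian) → word 0x7146
prio:8 @ bit 8 → (0x7146>>8)&0xff = 0x71
id:7 @ bit 1 → (0x7146>>1)&0x7f = 0x23  ←
bank:1 @ bit 0 → (0x7146>>0)&0x1 = 0x0
id signed 7b, MSB=0: value = 35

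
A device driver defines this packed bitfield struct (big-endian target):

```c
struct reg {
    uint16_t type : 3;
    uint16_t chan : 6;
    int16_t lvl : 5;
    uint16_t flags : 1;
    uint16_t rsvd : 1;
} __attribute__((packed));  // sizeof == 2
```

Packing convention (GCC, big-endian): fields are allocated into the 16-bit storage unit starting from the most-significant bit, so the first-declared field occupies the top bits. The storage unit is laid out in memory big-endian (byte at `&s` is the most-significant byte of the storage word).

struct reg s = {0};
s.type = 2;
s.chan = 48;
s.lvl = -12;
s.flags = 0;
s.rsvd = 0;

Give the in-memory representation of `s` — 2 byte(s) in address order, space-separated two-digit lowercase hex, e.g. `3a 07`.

58 50

type:3 = 2 → 0x2 << 13 → word 0x4000
chan:6 = 48 → 0x30 << 7 → word 0x5800
lvl:5 = -12 → 0x14 << 2 → word 0x5850
flags:1 = 0 → 0x0 << 1 → word 0x5850
rsvd:1 = 0 → 0x0 << 0 → word 0x5850
word = 0x5850 → big-endian bytes:
  [0]=0x58  [1]=0x50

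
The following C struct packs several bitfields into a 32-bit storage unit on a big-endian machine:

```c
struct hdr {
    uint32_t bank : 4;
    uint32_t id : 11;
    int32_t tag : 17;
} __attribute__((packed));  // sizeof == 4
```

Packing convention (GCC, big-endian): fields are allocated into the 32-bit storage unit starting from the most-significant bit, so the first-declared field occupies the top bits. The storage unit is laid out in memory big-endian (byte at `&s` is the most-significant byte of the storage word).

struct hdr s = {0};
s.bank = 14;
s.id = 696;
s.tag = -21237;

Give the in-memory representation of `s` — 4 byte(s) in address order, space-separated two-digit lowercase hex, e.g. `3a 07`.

e5 71 ad 0b

bank (4b) val=14 bits=0xe at bit 28: 0xe0000000
id (11b) val=696 bits=0x2b8 at bit 17: 0xe5700000
tag (17b) val=-21237 bits=0x1ad0b at bit 0: 0xe571ad0b
word = 0xe571ad0b → big-endian bytes:
  [0]=0xe5  [1]=0x71  [2]=0xad  [3]=0x0b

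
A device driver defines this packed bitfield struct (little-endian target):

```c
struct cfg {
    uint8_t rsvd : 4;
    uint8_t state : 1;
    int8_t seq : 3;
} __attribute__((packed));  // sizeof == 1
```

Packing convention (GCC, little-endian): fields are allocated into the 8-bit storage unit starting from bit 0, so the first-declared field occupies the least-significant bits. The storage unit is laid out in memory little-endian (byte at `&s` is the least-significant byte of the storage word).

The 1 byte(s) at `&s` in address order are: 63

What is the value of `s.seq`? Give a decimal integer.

[0]=0x63 (little-endian) → word 0x63
rsvd:4 @ bit 0 → (0x63>>0)&0xf = 0x3
state:1 @ bit 4 → (0x63>>4)&0x1 = 0x0
seq:3 @ bit 5 → (0x63>>5)&0x7 = 0x3  ←
seq signed 3b, MSB=0: value = 3

3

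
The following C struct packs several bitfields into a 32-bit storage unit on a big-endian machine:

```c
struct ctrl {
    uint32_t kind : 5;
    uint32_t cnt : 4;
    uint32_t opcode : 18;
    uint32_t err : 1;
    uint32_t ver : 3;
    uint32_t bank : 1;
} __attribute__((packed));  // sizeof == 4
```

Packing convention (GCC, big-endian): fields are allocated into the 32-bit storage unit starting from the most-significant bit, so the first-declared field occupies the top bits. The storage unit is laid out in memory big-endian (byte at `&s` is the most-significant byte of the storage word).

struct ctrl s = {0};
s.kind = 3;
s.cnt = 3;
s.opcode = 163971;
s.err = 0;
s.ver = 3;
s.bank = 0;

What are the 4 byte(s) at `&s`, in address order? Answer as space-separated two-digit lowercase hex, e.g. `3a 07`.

kind (5b) val=3 bits=0x3 at bit 27: 0x18000000
cnt (4b) val=3 bits=0x3 at bit 23: 0x19800000
opcode (18b) val=163971 bits=0x28083 at bit 5: 0x19d01060
err (1b) val=0 bits=0x0 at bit 4: 0x19d01060
ver (3b) val=3 bits=0x3 at bit 1: 0x19d01066
bank (1b) val=0 bits=0x0 at bit 0: 0x19d01066
word = 0x19d01066 → big-endian bytes:
  [0]=0x19  [1]=0xd0  [2]=0x10  [3]=0x66

19 d0 10 66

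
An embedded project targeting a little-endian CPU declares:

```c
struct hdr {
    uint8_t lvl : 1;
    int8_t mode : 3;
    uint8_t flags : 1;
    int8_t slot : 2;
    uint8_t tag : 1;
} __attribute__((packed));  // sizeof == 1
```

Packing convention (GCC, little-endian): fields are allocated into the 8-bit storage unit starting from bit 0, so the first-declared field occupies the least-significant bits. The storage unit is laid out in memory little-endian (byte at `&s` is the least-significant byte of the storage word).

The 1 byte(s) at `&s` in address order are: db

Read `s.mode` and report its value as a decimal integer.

-3

[0]=0xdb (little-endian) → word 0xdb
lvl:1 @ bit 0 → (0xdb>>0)&0x1 = 0x1
mode:3 @ bit 1 → (0xdb>>1)&0x7 = 0x5  ←
flags:1 @ bit 4 → (0xdb>>4)&0x1 = 0x1
slot:2 @ bit 5 → (0xdb>>5)&0x3 = 0x2
tag:1 @ bit 7 → (0xdb>>7)&0x1 = 0x1
mode signed 3b, MSB=1: 5 - 8 = -3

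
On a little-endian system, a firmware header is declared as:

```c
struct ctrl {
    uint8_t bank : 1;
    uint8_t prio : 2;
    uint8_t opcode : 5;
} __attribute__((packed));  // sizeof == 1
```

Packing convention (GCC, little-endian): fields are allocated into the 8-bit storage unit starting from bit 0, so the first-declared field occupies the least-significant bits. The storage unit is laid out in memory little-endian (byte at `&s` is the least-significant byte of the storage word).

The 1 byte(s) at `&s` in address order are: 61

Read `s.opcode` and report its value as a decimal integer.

[0]=0x61 (little-endian) → word 0x61
bank [0+:1] = (word>>0) & 0x1 = 1
prio [1+:2] = (word>>1) & 0x3 = 0
opcode [3+:5] = (word>>3) & 0x1f = 12  ←

12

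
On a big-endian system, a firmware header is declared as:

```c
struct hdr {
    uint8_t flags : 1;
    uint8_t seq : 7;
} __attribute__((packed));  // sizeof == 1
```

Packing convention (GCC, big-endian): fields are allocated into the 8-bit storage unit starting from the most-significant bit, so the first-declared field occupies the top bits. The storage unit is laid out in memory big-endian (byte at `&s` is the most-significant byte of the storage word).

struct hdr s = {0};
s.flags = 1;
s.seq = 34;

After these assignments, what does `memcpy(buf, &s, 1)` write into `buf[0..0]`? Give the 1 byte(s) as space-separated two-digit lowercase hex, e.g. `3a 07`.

a2

flags (1b) val=1 bits=0x1 at bit 7: 0x80
seq (7b) val=34 bits=0x22 at bit 0: 0xa2
word = 0xa2 → big-endian bytes:
  [0]=0xa2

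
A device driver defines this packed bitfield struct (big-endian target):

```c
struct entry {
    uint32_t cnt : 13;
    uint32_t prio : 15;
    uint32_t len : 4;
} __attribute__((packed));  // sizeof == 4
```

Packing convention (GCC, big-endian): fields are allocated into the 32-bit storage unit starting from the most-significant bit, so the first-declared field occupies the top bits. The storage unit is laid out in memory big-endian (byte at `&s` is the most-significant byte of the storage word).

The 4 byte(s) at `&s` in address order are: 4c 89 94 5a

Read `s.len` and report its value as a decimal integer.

[0]=0x4c [1]=0x89 [2]=0x94 [3]=0x5a (big-endian) → word 0x4c89945a
cnt [19+:13] = (word>>19) & 0x1fff = 2449
prio [4+:15] = (word>>4) & 0x7fff = 6469
len [0+:4] = (word>>0) & 0xf = 10  ←

10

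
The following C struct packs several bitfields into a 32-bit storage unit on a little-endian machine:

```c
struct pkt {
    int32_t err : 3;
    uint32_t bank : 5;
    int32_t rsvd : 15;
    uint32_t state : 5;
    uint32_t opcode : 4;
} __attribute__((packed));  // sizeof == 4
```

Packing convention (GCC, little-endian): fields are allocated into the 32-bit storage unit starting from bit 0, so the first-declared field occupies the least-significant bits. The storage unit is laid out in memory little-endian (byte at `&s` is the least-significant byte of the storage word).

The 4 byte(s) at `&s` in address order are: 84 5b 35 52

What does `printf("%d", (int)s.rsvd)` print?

13659

[0]=0x84 [1]=0x5b [2]=0x35 [3]=0x52 (little-endian) → word 0x52355b84
err [0+:3] = (word>>0) & 0x7 = 4
bank [3+:5] = (word>>3) & 0x1f = 16
rsvd [8+:15] = (word>>8) & 0x7fff = 13659  ←
state [23+:5] = (word>>23) & 0x1f = 4
opcode [28+:4] = (word>>28) & 0xf = 5
rsvd signed 15b, MSB=0: value = 13659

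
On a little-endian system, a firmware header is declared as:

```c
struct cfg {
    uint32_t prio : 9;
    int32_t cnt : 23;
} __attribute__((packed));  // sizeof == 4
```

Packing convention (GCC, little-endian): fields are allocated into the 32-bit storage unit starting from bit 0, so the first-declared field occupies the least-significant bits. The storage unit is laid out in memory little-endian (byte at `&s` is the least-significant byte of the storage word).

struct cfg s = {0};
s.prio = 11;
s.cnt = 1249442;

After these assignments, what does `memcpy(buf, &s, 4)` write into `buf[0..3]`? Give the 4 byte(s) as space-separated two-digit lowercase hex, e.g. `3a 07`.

[0+:9] prio=11 & 0x1ff = 0xb; word=0x0000000b
[9+:23] cnt=1249442 & 0x7fffff = 0x1310a2; word=0x2621440b
word = 0x2621440b → little-endian bytes:
  [0]=0x0b  [1]=0x44  [2]=0x21  [3]=0x26

0b 44 21 26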